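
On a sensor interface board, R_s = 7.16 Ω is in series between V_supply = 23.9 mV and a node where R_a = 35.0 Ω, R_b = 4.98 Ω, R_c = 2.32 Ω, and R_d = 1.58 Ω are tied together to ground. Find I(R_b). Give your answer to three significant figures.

Parallel bank: R_p = 1/(1/35.0 + 1/4.98 + 1/2.32 + 1/1.58) = 0.7732 Ω.
V_A by voltage divider: V_A = 23.9 × 0.7732/(7.16 + 0.7732) = 2.329 mV.
Branch current I = V_A/R_b = 2.329/4.98 = 0.4677 mA.

I ≈ 0.468 mA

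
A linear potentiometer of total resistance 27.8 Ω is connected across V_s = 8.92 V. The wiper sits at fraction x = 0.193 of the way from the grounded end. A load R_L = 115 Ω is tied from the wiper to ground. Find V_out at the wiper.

V_out ≈ 1.66 V

Lower segment x·R_p = 5.365 Ω; upper segment (1−x)·R_p = 22.43 Ω.
R_L loads the lower segment: effective lower R = 5.126 Ω.
Loaded-divider output: V_out = 8.92 × 0.1860 = 1.659 V.
(Unloaded: V_out = x·V_s = 1.72 V.)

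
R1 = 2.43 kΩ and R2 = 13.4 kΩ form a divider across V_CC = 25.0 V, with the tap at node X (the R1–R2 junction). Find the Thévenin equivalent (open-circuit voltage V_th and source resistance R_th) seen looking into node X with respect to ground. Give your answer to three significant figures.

V_th ≈ 21.2 V, R_th ≈ 2.06 kΩ

Open-circuit (no load on X): V_th = V_CC · R2/(R1 + R2) = 25.0 × 13.4/(2.430 + 13.4) = 21.16 V.
Zeroing V_CC shorts the top of R1 to ground, so R_th = R1 ‖ R2 = 2.057 kΩ.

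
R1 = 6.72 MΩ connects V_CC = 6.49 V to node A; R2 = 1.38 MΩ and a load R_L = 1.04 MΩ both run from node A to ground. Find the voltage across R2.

V_out ≈ 0.526 V

R2 ‖ R_L = (1.38 × 1.04)/(1.38 + 1.04) = 0.5931 MΩ.
Now apply the divider: V_out = 6.49 × 0.08110 = 0.5263 V.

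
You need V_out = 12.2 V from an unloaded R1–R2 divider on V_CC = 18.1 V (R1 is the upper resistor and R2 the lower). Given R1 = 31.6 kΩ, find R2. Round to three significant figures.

R2 ≈ 65.3 kΩ

V_out/V_CC = R2/(R1+R2) = 0.6740.
Rearranging, R2 = R1·k/(1−k) = 31.6 × 2.068 = 65.34 kΩ.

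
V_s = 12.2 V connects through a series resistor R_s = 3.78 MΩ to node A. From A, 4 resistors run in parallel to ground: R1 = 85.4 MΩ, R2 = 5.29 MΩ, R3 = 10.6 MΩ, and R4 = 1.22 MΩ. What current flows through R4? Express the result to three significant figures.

I ≈ 1.92 µA

Equivalent of the parallel group: R_p = 0.8971 MΩ.
V_A by voltage divider: V_A = 12.2 × 0.8971/(3.78 + 0.8971) = 2.340 V.
Branch current I = V_A/R4 = 2.340/1.22 = 1.918 µA.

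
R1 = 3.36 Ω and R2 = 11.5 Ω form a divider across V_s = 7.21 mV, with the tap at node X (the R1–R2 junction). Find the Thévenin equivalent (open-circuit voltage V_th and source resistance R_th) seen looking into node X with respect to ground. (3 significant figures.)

V_th ≈ 5.58 mV, R_th ≈ 2.60 Ω

V_th is the unloaded tap voltage: V_s · R2/(R1+R2) = 7.21 × 0.7739 = 5.580 mV.
Looking into X with the source shorted: R_th = R1·R2/(R1+R2) = 3.360 × 11.5/14.86 = 2.600 Ω.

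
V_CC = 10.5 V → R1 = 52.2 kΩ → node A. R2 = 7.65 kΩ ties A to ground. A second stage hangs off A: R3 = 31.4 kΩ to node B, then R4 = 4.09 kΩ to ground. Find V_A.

The second stage (R3 + R4 = 35.49 kΩ) loads node A in parallel with R2.
R2 ‖ (R3+R4) = 6.293 kΩ.
V_A = 10.5 × 6.293/(52.2 + 6.293) = 1.130 V.

V_A ≈ 1.13 V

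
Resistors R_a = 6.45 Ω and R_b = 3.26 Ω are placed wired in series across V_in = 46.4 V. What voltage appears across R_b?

Series total: ΣR = 6.45 + 3.26 = 9.710 Ω.
By the voltage-divider rule, V = 46.4 × 3.260/9.710 = 15.58 V.

V ≈ 15.6 V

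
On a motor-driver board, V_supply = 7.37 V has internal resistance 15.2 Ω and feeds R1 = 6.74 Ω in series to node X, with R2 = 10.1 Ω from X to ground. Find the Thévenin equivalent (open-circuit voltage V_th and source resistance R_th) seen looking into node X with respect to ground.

R1' = 15.2 + 6.74 = 21.94 Ω (source resistance + R1).
Open-circuit (no load on X): V_th = V_supply · R2/(R1' + R2) = 7.37 × 10.1/(21.94 + 10.1) = 2.323 V.
Looking into X with the source shorted: R_th = R1'·R2/(R1'+R2) = 21.94 × 10.1/32.04 = 6.916 Ω.

V_th ≈ 2.32 V, R_th ≈ 6.92 Ω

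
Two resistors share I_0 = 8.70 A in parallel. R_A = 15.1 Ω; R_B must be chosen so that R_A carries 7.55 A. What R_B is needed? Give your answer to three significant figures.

R_B ≈ 99.1 Ω

The fraction through R_A equals R_B/(R_A+R_B).
With f = 0.8678, R_B = R_A · f/(1−f) = 15.1 × 6.565 = 99.13 Ω.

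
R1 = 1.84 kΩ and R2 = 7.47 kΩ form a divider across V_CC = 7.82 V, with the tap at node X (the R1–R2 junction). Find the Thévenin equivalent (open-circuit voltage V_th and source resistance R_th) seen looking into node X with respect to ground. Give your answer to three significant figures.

With X open, the divider is unloaded: V_th = 7.82 × 7.47/9.310 = 6.274 V.
Looking into X with the source shorted: R_th = R1·R2/(R1+R2) = 1.840 × 7.47/9.310 = 1.476 kΩ.

V_th ≈ 6.27 V, R_th ≈ 1.48 kΩ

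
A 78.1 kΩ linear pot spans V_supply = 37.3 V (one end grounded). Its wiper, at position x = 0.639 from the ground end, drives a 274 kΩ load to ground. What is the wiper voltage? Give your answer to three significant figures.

V_out ≈ 22.4 V

Lower segment x·R_p = 49.91 kΩ; upper segment (1−x)·R_p = 28.19 kΩ.
Lower segment in parallel with the load: 49.91 ‖ 274 = 42.22 kΩ.
Loaded-divider output: V_out = 37.3 × 0.5996 = 22.36 V.
(Unloaded: V_out = x·V_supply = 23.8 V.)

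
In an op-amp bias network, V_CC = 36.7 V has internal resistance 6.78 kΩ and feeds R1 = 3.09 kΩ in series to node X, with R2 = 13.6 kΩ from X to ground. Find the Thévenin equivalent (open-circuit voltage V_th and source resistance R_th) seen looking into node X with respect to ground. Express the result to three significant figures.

V_th ≈ 21.3 V, R_th ≈ 5.72 kΩ

R1' = 6.78 + 3.09 = 9.870 kΩ (source resistance + R1).
V_th is the unloaded tap voltage: V_CC · R2/(R1'+R2) = 36.7 × 0.5795 = 21.27 V.
Looking into X with the source shorted: R_th = R1'·R2/(R1'+R2) = 9.870 × 13.6/23.47 = 5.719 kΩ.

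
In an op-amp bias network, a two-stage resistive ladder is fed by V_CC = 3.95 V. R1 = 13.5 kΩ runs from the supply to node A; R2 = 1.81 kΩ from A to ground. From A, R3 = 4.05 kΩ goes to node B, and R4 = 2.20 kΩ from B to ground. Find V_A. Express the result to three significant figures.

Node A sees R2 in parallel with the series input of stage 2, R3 + R4 = 6.250 kΩ.
Effective lower resistance at A: R2 ‖ 6.250 = 1.404 kΩ.
So V_A = 3.95 × 0.09417 = 0.3720 V.

V_A ≈ 0.372 V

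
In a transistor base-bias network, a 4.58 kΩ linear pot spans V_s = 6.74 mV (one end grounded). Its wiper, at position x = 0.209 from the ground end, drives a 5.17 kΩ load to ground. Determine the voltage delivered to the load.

Lower segment x·R_p = 0.9572 kΩ; upper segment (1−x)·R_p = 3.623 kΩ.
R_L loads the lower segment: effective lower R = 0.8077 kΩ.
Then V_out = V_s · 0.8077/(3.623 + 0.8077) = 1.229 mV.
(Unloaded: V_out = x·V_s = 1.41 mV.)

V_out ≈ 1.23 mV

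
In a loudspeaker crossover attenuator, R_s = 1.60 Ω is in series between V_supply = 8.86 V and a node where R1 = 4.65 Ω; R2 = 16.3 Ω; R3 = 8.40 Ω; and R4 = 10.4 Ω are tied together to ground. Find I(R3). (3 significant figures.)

I ≈ 0.590 A

Combine the parallel branches: R_p = (1/4.65 + 1/16.3 + 1/8.40 + 1/10.4)⁻¹ = 2.034 Ω.
Node voltage V_A = V_supply · R_p/(R_s + R_p) = 8.86 × 0.5597 = 4.959 V.
I(R3) = V_A / R3 = 4.959/8.40 = 0.5904 A.
(Equivalently: I_total = 2.438 A, then current-divider fraction G_k/ΣG = 0.2422.)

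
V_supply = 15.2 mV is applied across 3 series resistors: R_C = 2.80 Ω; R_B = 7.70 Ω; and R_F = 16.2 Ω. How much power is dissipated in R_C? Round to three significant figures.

The common current is I = 15.2/26.70 = 0.5693 mA.
V(R_C) = I·R = 1.594 mV; P = V·I = 1.594 × 0.5693 = 0.9074 µW.

P ≈ 0.907 µW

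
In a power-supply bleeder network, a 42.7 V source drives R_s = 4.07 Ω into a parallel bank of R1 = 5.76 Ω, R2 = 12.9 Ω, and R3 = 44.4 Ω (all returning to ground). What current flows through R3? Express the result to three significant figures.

Equivalent of the parallel group: R_p = 3.654 Ω.
V_A = 42.7 × 3.654/7.724 = 20.20 V.
I(R3) = V_A / R3 = 20.20/44.4 = 0.4550 A.

I ≈ 0.455 A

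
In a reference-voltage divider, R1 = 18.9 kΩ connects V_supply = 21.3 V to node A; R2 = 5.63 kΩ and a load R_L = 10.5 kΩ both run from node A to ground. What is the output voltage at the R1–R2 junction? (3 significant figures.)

The load sits in parallel with R2, giving an effective lower resistance R2' = R2·R_L/(R2+R_L) = 3.665 kΩ.
Now apply the divider: V_out = 21.3 × 0.1624 = 3.459 V.

V_out ≈ 3.46 V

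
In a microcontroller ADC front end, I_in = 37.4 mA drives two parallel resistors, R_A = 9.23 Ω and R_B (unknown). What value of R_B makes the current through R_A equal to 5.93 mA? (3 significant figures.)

R_B ≈ 1.74 Ω

Two-branch current divider: I_A = I_in · R_B/(R_A + R_B).
With f = 0.1586, R_B = R_A · f/(1−f) = 9.23 × 0.1884 = 1.739 Ω.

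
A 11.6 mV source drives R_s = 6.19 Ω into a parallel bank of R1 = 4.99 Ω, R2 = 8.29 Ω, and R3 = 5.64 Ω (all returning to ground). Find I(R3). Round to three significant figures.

Combine the parallel branches: R_p = (1/4.99 + 1/8.29 + 1/5.64)⁻¹ = 2.007 Ω.
V_A by voltage divider: V_A = 11.6 × 2.007/(6.19 + 2.007) = 2.840 mV.
Branch current I = V_A/R3 = 2.840/5.64 = 0.5035 mA.

I ≈ 0.504 mA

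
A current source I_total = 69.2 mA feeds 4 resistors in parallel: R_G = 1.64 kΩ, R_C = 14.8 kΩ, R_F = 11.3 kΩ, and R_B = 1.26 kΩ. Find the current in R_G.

ΣG = 1/1.64 + 1/14.8 + 1/11.3 + 1/1.26 = 1.559.
R_G takes the fraction G_k/ΣG = 0.6098/1.559 = 0.3910, so I = 69.2 × 0.3910 = 27.06 mA.

I ≈ 27.1 mA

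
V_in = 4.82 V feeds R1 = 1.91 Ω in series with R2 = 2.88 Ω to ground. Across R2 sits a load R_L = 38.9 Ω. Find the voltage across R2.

The load sits in parallel with R2, giving an effective lower resistance R2' = R2·R_L/(R2+R_L) = 2.681 Ω.
Then V_out = V_in · R2'/(R1 + R2') = 4.82 × 2.681/4.591 = 2.815 V.
(Unloaded it would be 2.90 V; the load pulls it down.)

V_out ≈ 2.81 V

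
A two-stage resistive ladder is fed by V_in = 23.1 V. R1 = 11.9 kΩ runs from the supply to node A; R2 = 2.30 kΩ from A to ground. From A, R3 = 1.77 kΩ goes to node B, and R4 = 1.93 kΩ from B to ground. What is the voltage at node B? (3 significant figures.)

Looking into the second stage from A: R3 + R4 = 3.700 kΩ appears in parallel with R2.
R2 ‖ (R3+R4) = 1.418 kΩ.
V_A = 23.1 × 1.418/(11.9 + 1.418) = 2.460 V.
V_B = V_A × 0.5216 = 1.283 V.

V_B ≈ 1.28 V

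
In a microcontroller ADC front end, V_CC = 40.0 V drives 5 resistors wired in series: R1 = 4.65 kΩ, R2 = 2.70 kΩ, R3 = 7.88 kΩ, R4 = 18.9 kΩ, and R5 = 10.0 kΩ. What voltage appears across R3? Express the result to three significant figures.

Series total: ΣR = 4.65 + 2.70 + 7.88 + 18.9 + 10.0 = 44.13 kΩ.
Voltage divider: V = V_CC · (7.880 / 44.13) = 40.0 × 0.1786 = 7.143 V.

V ≈ 7.14 V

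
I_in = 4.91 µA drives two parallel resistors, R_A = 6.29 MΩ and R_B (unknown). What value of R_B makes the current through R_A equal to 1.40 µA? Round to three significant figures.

In a two-way split, I_A/I_in = R_B/(R_A + R_B).
With f = 0.2851, R_B = R_A · f/(1−f) = 6.29 × 0.3989 = 2.509 MΩ.

R_B ≈ 2.51 MΩ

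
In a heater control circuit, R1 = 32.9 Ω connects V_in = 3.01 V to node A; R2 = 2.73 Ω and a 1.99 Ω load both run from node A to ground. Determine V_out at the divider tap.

V_out ≈ 0.102 V

The load sits in parallel with R2, giving an effective lower resistance R2' = R2·R_L/(R2+R_L) = 1.151 Ω.
Voltage divider with the loaded lower leg: V_out = 3.01 × 1.151/(32.9 + 1.151) = 3.01 × 0.03380 = 0.1017 V.
(Unloaded it would be 0.231 V; the load pulls it down.)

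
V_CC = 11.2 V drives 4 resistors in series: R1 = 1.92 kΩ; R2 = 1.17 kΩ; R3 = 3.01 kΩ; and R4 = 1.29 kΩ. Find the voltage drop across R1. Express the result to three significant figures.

Total series resistance ΣR = 1.92 + 1.17 + 3.01 + 1.29 = 7.390 kΩ.
Voltage divider: V = V_CC · (1.920 / 7.390) = 11.2 × 0.2598 = 2.910 V.

V ≈ 2.91 V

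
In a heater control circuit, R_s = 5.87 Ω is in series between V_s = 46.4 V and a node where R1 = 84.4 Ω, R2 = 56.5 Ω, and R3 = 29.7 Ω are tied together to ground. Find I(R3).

Parallel bank: R_p = 1/(1/84.4 + 1/56.5 + 1/29.7) = 15.82 Ω.
V_A = 46.4 × 15.82/21.69 = 33.84 V.
Branch current I = V_A/R3 = 33.84/29.7 = 1.139 A.
(Check via current divider: I_total = 2.139 A; share G_k/ΣG = 0.5326 → same result.)

I ≈ 1.14 A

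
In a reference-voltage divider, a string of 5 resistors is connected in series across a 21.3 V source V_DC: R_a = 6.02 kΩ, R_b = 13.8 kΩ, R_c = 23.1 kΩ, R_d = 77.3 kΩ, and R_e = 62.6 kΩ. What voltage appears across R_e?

Total series resistance ΣR = 6.02 + 13.8 + 23.1 + 77.3 + 62.6 = 182.8 kΩ.
By the voltage-divider rule, V = 21.3 × 62.60/182.8 = 7.293 V.

V ≈ 7.29 V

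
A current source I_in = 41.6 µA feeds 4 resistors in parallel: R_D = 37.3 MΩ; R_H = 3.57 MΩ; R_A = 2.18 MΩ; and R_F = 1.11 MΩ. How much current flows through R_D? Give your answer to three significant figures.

Conductances: ΣG = 1/37.3 + 1/3.57 + 1/2.18 + 1/1.11 = 1.667 (1/MΩ).
By the current-divider rule, I = I_in · G_k/ΣG = 41.6 × 0.01609 = 0.6692 µA.

I ≈ 0.669 µA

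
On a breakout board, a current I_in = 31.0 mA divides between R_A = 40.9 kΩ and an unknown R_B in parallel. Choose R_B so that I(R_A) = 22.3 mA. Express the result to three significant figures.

R_B ≈ 105 kΩ

The fraction through R_A equals R_B/(R_A+R_B).
With f = 0.7194, R_B = R_A · f/(1−f) = 40.9 × 2.563 = 104.8 kΩ.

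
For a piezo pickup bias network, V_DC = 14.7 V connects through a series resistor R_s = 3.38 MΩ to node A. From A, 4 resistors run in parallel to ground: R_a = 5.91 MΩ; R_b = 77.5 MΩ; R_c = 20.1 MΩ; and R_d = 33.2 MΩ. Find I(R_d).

Parallel bank: R_p = 1/(1/5.91 + 1/77.5 + 1/20.1 + 1/33.2) = 3.817 MΩ.
Node voltage V_A = V_DC · R_p/(R_s + R_p) = 14.7 × 0.5304 = 7.796 V.
Branch current I = V_A/R_d = 7.796/33.2 = 0.2348 µA.
(Check via current divider: I_total = 2.042 µA; share G_k/ΣG = 0.1150 → same result.)

I ≈ 0.235 µA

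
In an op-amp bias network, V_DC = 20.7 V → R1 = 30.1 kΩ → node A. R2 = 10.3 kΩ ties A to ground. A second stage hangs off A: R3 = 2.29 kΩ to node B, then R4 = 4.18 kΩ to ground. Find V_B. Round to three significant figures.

Node A sees R2 in parallel with the series input of stage 2, R3 + R4 = 6.470 kΩ.
Effective lower resistance at A: R2 ‖ 6.470 = 3.974 kΩ.
So V_A = 20.7 × 0.1166 = 2.414 V.
Then the unloaded second divider: V_B = V_A × R4/(R3+R4) = 2.414 × 0.6461 = 1.560 V.

V_B ≈ 1.56 V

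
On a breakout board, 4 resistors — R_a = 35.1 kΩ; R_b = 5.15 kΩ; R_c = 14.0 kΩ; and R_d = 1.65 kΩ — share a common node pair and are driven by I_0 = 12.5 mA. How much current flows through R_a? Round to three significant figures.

I ≈ 0.396 mA

Total conductance ΣG = 1/35.1 + 1/5.15 + 1/14.0 + 1/1.65 = 0.9002 (units of 1/kΩ).
By the current-divider rule, I = I_0 · G_k/ΣG = 12.5 × 0.03165 = 0.3956 mA.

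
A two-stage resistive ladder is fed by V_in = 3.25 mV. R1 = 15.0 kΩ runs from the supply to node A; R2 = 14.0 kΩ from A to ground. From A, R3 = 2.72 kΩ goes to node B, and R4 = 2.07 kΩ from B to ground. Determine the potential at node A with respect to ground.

Node A sees R2 in parallel with the series input of stage 2, R3 + R4 = 4.790 kΩ.
Effective lower resistance at A: R2 ‖ 4.790 = 3.569 kΩ.
V_A = 3.25 × 3.569/(15.0 + 3.569) = 0.6246 mV.

V_A ≈ 0.625 mV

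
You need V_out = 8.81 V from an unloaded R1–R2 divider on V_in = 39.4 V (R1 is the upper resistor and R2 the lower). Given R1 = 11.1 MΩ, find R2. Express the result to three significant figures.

The divider ratio is R2/(R1+R2) = 8.81/39.4 = 0.2236.
So R2 = R1 · V_out/(V_in − V_out) = 11.1 × 8.81/(39.4 − 8.81) = 11.1 × 0.2880 = 3.197 MΩ.

R2 ≈ 3.20 MΩ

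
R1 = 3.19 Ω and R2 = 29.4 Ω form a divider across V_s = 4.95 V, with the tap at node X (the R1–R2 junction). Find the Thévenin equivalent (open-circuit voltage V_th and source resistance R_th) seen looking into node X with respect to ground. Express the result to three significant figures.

V_th is the unloaded tap voltage: V_s · R2/(R1+R2) = 4.95 × 0.9021 = 4.465 V.
Looking into X with the source shorted: R_th = R1·R2/(R1+R2) = 3.190 × 29.4/32.59 = 2.878 Ω.

V_th ≈ 4.47 V, R_th ≈ 2.88 Ω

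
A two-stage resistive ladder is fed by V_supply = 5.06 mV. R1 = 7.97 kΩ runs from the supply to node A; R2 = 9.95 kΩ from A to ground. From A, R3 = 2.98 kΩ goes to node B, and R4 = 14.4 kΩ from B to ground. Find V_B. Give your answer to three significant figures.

The second stage (R3 + R4 = 17.38 kΩ) loads node A in parallel with R2.
Effective lower resistance at A: R2 ‖ 17.38 = 6.328 kΩ.
First divider: V_A = V_supply · 6.328/(7.97 + 6.328) = 2.239 mV.
Stage 2 is unloaded, so V_B = V_A · R4/(R3+R4) = 2.239 × 14.4/17.38 = 1.855 mV.

V_B ≈ 1.86 mV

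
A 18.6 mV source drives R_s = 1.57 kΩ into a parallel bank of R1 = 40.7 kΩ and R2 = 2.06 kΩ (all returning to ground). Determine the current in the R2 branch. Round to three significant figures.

Combine the parallel branches: R_p = (1/40.7 + 1/2.06)⁻¹ = 1.961 kΩ.
V_A = 18.6 × 1.961/3.531 = 10.33 mV.
I(R2) = V_A / R2 = 10.33/2.06 = 5.014 µA.

I ≈ 5.01 µA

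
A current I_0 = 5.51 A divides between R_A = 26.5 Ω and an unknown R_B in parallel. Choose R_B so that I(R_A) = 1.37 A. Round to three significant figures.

Two-branch current divider: I_A = I_0 · R_B/(R_A + R_B).
1.37/5.51 = R_B/(R_A + R_B) → R_B = R_A · (0.2486)/(1 − 0.2486) = 26.5 × 0.3309 = 8.769 Ω.

R_B ≈ 8.77 Ω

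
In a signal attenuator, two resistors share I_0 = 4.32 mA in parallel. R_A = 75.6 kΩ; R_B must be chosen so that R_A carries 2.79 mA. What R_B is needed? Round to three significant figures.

In a two-way split, I_A/I_0 = R_B/(R_A + R_B).
With f = 0.6458, R_B = R_A · f/(1−f) = 75.6 × 1.824 = 137.9 kΩ.

R_B ≈ 138 kΩ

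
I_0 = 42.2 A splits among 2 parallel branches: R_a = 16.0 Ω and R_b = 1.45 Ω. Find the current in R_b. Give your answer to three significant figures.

For two parallel branches, I_k = I_0 · (other R)/(sum of R).
I(R_b) = 42.2 × 16.0/(16.0 + 1.45) = 42.2 × 0.9169 = 38.69 A.

I ≈ 38.7 A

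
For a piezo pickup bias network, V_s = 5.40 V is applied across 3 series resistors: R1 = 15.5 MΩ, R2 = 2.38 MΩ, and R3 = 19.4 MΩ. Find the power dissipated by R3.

ΣR = 37.28 MΩ → I = 5.40/37.28 = 0.1448 µA.
V(R3) = I·R = 2.810 V; P = V·I = 2.810 × 0.1448 = 0.4070 µW.

P ≈ 0.407 µW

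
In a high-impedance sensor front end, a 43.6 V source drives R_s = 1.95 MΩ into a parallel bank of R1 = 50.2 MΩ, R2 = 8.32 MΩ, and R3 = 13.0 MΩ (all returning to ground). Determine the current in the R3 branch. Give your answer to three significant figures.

I ≈ 2.36 µA

Equivalent of the parallel group: R_p = 4.608 MΩ.
Node voltage V_A = V_supply · R_p/(R_s + R_p) = 43.6 × 0.7026 = 30.63 V.
I(R3) = V_A / R3 = 30.63/13.0 = 2.357 µA.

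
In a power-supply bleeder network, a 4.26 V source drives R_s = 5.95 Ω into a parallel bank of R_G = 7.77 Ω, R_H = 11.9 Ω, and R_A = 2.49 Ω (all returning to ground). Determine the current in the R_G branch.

I ≈ 0.118 A

Parallel bank: R_p = 1/(1/7.77 + 1/11.9 + 1/2.49) = 1.628 Ω.
Node voltage V_A = V_s · R_p/(R_s + R_p) = 4.26 × 0.2148 = 0.9151 V.
Branch current I = V_A/R_G = 0.9151/7.77 = 0.1178 A.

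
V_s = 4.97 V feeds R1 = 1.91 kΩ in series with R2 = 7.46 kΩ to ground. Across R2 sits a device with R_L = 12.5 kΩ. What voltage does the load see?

R2 ‖ R_L = (7.46 × 12.5)/(7.46 + 12.5) = 4.672 kΩ.
Voltage divider with the loaded lower leg: V_out = 4.97 × 4.672/(1.91 + 4.672) = 4.97 × 0.7098 = 3.528 V.
(Unloaded it would be 3.96 V; the load pulls it down.)

V_out ≈ 3.53 V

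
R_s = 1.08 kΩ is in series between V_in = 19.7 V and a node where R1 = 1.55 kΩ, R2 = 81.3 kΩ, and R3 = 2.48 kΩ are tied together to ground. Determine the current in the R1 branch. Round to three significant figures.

I ≈ 5.92 mA

Combine the parallel branches: R_p = (1/1.55 + 1/81.3 + 1/2.48)⁻¹ = 0.9428 kΩ.
Node voltage V_A = V_in · R_p/(R_s + R_p) = 19.7 × 0.4661 = 9.182 V.
Branch current I = V_A/R1 = 9.182/1.55 = 5.924 mA.
(Equivalently: I_total = 9.739 mA, then current-divider fraction G_k/ΣG = 0.6082.)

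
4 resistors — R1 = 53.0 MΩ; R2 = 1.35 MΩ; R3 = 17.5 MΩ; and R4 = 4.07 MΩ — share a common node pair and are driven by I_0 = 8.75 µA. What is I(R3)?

ΣG = 1/53.0 + 1/1.35 + 1/17.5 + 1/4.07 = 1.062.
R3 takes the fraction G_k/ΣG = 0.05714/1.062 = 0.05378, so I = 8.75 × 0.05378 = 0.4706 µA.

I ≈ 0.471 µA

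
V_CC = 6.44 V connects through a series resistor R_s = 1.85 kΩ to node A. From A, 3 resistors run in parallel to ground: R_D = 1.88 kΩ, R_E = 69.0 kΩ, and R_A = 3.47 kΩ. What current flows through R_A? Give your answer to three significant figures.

Combine the parallel branches: R_p = (1/1.88 + 1/69.0 + 1/3.47)⁻¹ = 1.198 kΩ.
Node voltage V_A = V_CC · R_p/(R_s + R_p) = 6.44 × 0.3931 = 2.531 V.
I(R_A) = V_A / R_A = 2.531/3.47 = 0.7295 mA.

I ≈ 0.730 mA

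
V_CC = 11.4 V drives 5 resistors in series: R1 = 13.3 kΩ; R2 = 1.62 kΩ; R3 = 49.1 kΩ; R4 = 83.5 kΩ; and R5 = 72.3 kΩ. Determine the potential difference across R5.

Total series resistance ΣR = 13.3 + 1.62 + 49.1 + 83.5 + 72.3 = 219.8 kΩ.
V = V_CC · R/ΣR = 11.4 × 0.3289 = 3.750 V.

V ≈ 3.75 V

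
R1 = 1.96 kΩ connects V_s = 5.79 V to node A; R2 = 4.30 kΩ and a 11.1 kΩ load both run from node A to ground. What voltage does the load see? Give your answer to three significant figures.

The load sits in parallel with R2, giving an effective lower resistance R2' = R2·R_L/(R2+R_L) = 3.099 kΩ.
Voltage divider with the loaded lower leg: V_out = 5.79 × 3.099/(1.96 + 3.099) = 5.79 × 0.6126 = 3.547 V.

V_out ≈ 3.55 V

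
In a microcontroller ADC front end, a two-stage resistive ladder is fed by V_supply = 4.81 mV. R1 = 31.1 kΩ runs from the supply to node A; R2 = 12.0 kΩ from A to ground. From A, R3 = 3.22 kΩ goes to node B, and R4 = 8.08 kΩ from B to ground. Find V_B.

The second stage (R3 + R4 = 11.30 kΩ) loads node A in parallel with R2.
R2 ‖ (R3+R4) = 5.820 kΩ.
First divider: V_A = V_supply · 5.820/(31.1 + 5.820) = 0.7582 mV.
Then the unloaded second divider: V_B = V_A × R4/(R3+R4) = 0.7582 × 0.7150 = 0.5422 mV.

V_B ≈ 0.542 mV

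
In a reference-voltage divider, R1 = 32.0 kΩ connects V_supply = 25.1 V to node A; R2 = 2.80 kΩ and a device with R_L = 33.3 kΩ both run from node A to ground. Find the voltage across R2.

V_out ≈ 1.87 V

The load sits in parallel with R2, giving an effective lower resistance R2' = R2·R_L/(R2+R_L) = 2.583 kΩ.
Then V_out = V_supply · R2'/(R1 + R2') = 25.1 × 2.583/34.58 = 1.875 V.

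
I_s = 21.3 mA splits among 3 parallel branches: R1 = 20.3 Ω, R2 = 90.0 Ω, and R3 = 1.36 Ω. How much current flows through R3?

I ≈ 19.7 mA

Total conductance ΣG = 1/20.3 + 1/90.0 + 1/1.36 = 0.7957 (units of 1/Ω).
R3 takes the fraction G_k/ΣG = 0.7353/0.7957 = 0.9241, so I = 21.3 × 0.9241 = 19.68 mA.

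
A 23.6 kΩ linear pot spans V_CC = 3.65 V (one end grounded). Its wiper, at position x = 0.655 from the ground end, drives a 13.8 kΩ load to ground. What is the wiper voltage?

Lower segment x·R_p = 15.46 kΩ; upper segment (1−x)·R_p = 8.142 kΩ.
Lower segment in parallel with the load: 15.46 ‖ 13.8 = 7.291 kΩ.
Loaded-divider output: V_out = 3.65 × 0.4724 = 1.724 V.

V_out ≈ 1.72 V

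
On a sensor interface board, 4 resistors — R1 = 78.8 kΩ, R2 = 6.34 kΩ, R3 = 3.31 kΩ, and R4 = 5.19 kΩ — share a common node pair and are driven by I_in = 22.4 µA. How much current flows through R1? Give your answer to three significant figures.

ΣG = 1/78.8 + 1/6.34 + 1/3.31 + 1/5.19 = 0.6652.
R1 takes the fraction G_k/ΣG = 0.01269/0.6652 = 0.01908, so I = 22.4 × 0.01908 = 0.4273 µA.

I ≈ 0.427 µA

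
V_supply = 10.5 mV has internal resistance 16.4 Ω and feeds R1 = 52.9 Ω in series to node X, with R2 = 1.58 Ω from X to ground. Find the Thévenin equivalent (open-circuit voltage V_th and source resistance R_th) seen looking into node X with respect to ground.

R1' = 16.4 + 52.9 = 69.30 Ω (source resistance + R1).
V_th is the unloaded tap voltage: V_supply · R2/(R1'+R2) = 10.5 × 0.02229 = 0.2341 mV.
With V_supply suppressed (replaced by a short), R_th = R1' ‖ R2 = (69.30 × 1.58)/(69.30 + 1.58) = 1.545 Ω.

V_th ≈ 0.234 mV, R_th ≈ 1.54 Ω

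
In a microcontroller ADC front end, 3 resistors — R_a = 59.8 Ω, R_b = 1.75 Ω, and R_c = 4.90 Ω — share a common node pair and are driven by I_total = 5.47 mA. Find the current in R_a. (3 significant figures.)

Total conductance ΣG = 1/59.8 + 1/1.75 + 1/4.90 = 0.7922 (units of 1/Ω).
Current divider: I(R_a) = I_total · G_k/ΣG = 5.47 × (0.01672/0.7922) = 5.47 × 0.02111 = 0.1155 mA.

I ≈ 0.115 mA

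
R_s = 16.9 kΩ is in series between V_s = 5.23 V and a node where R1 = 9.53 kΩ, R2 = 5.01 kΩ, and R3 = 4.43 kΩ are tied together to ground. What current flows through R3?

I ≈ 0.119 mA

Parallel bank: R_p = 1/(1/9.53 + 1/5.01 + 1/4.43) = 1.886 kΩ.
V_A = 5.23 × 1.886/18.79 = 0.5250 V.
I(R3) = V_A / R3 = 0.5250/4.43 = 0.1185 mA.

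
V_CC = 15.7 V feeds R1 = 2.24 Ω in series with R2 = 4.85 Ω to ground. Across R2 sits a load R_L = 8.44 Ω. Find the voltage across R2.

First combine the lower leg with the load: R2 ‖ R_L = 3.080 Ω.
Voltage divider with the loaded lower leg: V_out = 15.7 × 3.080/(2.24 + 3.080) = 15.7 × 0.5790 = 9.090 V.

V_out ≈ 9.09 V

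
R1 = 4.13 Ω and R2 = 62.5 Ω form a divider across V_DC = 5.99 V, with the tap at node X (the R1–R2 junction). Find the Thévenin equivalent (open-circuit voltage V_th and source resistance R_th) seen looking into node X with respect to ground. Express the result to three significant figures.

Open-circuit (no load on X): V_th = V_DC · R2/(R1 + R2) = 5.99 × 62.5/(4.130 + 62.5) = 5.619 V.
Looking into X with the source shorted: R_th = R1·R2/(R1+R2) = 4.130 × 62.5/66.63 = 3.874 Ω.

V_th ≈ 5.62 V, R_th ≈ 3.87 Ω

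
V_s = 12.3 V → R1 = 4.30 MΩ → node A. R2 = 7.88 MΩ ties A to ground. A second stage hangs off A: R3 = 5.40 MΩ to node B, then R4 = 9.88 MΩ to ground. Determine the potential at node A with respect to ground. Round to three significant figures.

V_A ≈ 6.73 V

Node A sees R2 in parallel with the series input of stage 2, R3 + R4 = 15.28 MΩ.
Effective lower resistance at A: R2 ‖ 15.28 = 5.199 MΩ.
First divider: V_A = V_s · 5.199/(4.30 + 5.199) = 6.732 V.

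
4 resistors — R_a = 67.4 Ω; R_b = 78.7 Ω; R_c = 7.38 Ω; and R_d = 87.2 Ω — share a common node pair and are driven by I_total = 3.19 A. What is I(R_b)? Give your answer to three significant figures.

I ≈ 0.232 A

Total conductance ΣG = 1/67.4 + 1/78.7 + 1/7.38 + 1/87.2 = 0.1745 (units of 1/Ω).
R_b takes the fraction G_k/ΣG = 0.01271/0.1745 = 0.07281, so I = 3.19 × 0.07281 = 0.2323 A.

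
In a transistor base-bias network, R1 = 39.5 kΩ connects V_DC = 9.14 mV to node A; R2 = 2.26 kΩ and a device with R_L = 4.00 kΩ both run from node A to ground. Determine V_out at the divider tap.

V_out ≈ 0.322 mV

R2 ‖ R_L = (2.26 × 4.00)/(2.26 + 4.00) = 1.444 kΩ.
Voltage divider with the loaded lower leg: V_out = 9.14 × 1.444/(39.5 + 1.444) = 9.14 × 0.03527 = 0.3224 mV.
(Unloaded it would be 0.495 mV; the load pulls it down.)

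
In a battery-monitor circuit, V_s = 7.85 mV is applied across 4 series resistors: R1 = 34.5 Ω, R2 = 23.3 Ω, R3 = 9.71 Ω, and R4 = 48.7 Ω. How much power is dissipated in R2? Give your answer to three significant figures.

Series current I = V_s/ΣR = 7.85/116.2 = 0.06755 mA.
V(R2) = I·R = 1.574 mV; P = V·I = 1.574 × 0.06755 = 0.1063 µW.

P ≈ 0.106 µW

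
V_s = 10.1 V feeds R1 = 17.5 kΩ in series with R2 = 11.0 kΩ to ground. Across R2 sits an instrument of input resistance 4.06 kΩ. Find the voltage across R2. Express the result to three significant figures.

V_out ≈ 1.46 V

The load sits in parallel with R2, giving an effective lower resistance R2' = R2·R_L/(R2+R_L) = 2.965 kΩ.
Then V_out = V_s · R2'/(R1 + R2') = 10.1 × 2.965/20.47 = 1.464 V.
(Unloaded it would be 3.90 V; the load pulls it down.)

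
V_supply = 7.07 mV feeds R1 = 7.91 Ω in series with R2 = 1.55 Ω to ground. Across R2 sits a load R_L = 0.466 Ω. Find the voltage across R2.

The load sits in parallel with R2, giving an effective lower resistance R2' = R2·R_L/(R2+R_L) = 0.3583 Ω.
Voltage divider with the loaded lower leg: V_out = 7.07 × 0.3583/(7.91 + 0.3583) = 7.07 × 0.04333 = 0.3064 mV.
(Unloaded it would be 1.16 mV; the load pulls it down.)

V_out ≈ 0.306 mV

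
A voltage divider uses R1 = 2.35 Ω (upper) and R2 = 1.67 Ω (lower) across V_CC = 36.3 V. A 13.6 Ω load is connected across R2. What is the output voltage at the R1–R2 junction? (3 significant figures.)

V_out ≈ 14.1 V

The load sits in parallel with R2, giving an effective lower resistance R2' = R2·R_L/(R2+R_L) = 1.487 Ω.
Then V_out = V_CC · R2'/(R1 + R2') = 36.3 × 1.487/3.837 = 14.07 V.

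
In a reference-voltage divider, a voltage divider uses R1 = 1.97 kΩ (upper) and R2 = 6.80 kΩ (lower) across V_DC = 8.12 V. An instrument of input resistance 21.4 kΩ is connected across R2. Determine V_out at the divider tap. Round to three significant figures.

V_out ≈ 5.88 V

The load sits in parallel with R2, giving an effective lower resistance R2' = R2·R_L/(R2+R_L) = 5.160 kΩ.
Now apply the divider: V_out = 8.12 × 0.7237 = 5.877 V.
(Unloaded it would be 6.30 V; the load pulls it down.)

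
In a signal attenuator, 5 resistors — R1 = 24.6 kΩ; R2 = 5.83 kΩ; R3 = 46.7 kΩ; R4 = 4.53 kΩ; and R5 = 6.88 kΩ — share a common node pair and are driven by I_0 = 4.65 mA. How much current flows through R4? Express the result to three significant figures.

I ≈ 1.71 mA

ΣG = 1/24.6 + 1/5.83 + 1/46.7 + 1/4.53 + 1/6.88 = 0.5997.
Current divider: I(R4) = I_0 · G_k/ΣG = 4.65 × (0.2208/0.5997) = 4.65 × 0.3681 = 1.712 mA.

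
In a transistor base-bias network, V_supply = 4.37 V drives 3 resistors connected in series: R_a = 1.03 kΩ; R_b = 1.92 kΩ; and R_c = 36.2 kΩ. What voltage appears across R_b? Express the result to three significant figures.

Total series resistance ΣR = 1.03 + 1.92 + 36.2 = 39.15 kΩ.
By the voltage-divider rule, V = 4.37 × 1.920/39.15 = 0.2143 V.

V ≈ 0.214 V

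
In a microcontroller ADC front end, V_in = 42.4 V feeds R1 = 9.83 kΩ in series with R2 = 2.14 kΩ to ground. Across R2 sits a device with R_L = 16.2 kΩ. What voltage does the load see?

R2 ‖ R_L = (2.14 × 16.2)/(2.14 + 16.2) = 1.890 kΩ.
Now apply the divider: V_out = 42.4 × 0.1613 = 6.838 V.
(Unloaded it would be 7.58 V; the load pulls it down.)

V_out ≈ 6.84 V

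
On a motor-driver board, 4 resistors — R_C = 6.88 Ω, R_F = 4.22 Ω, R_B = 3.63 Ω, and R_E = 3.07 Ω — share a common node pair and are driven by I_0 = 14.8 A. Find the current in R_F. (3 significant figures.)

Total conductance ΣG = 1/6.88 + 1/4.22 + 1/3.63 + 1/3.07 = 0.9835 (units of 1/Ω).
R_F takes the fraction G_k/ΣG = 0.2370/0.9835 = 0.2409, so I = 14.8 × 0.2409 = 3.566 A.

I ≈ 3.57 A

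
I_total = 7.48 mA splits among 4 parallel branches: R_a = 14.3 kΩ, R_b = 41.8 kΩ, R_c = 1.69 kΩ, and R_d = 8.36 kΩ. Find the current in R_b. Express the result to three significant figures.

ΣG = 1/14.3 + 1/41.8 + 1/1.69 + 1/8.36 = 0.8052.
R_b takes the fraction G_k/ΣG = 0.02392/0.8052 = 0.02971, so I = 7.48 × 0.02971 = 0.2222 mA.

I ≈ 0.222 mA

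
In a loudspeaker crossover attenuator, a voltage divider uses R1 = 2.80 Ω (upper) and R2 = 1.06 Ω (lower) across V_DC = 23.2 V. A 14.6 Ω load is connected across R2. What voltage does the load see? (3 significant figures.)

V_out ≈ 6.05 V

R2 ‖ R_L = (1.06 × 14.6)/(1.06 + 14.6) = 0.9883 Ω.
Then V_out = V_DC · R2'/(R1 + R2') = 23.2 × 0.9883/3.788 = 6.052 V.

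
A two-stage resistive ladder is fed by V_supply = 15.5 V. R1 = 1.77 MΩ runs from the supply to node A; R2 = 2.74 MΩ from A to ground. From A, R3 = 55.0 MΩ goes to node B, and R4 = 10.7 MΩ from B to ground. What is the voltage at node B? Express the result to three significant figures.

The second stage (R3 + R4 = 65.70 MΩ) loads node A in parallel with R2.
R2 ‖ (R3+R4) = 2.630 MΩ.
V_A = 15.5 × 2.630/(1.77 + 2.630) = 9.265 V.
Stage 2 is unloaded, so V_B = V_A · R4/(R3+R4) = 9.265 × 10.7/65.70 = 1.509 V.

V_B ≈ 1.51 V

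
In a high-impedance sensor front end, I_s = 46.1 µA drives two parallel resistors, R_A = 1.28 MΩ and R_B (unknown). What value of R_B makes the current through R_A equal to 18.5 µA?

R_B ≈ 0.858 MΩ

The fraction through R_A equals R_B/(R_A+R_B).
18.5/46.1 = R_B/(R_A + R_B) → R_B = R_A · (0.4013)/(1 − 0.4013) = 1.28 × 0.6703 = 0.8580 MΩ.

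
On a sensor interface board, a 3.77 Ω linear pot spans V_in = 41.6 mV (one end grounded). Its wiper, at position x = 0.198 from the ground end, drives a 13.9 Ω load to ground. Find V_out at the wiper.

Split the track: R_lower = x·R_p = 0.7465 Ω, R_upper = (1−x)·R_p = 3.024 Ω.
R_L loads the lower segment: effective lower R = 0.7084 Ω.
Loaded-divider output: V_out = 41.6 × 0.1898 = 7.897 mV.
(Unloaded: V_out = x·V_in = 8.24 mV.)

V_out ≈ 7.90 mV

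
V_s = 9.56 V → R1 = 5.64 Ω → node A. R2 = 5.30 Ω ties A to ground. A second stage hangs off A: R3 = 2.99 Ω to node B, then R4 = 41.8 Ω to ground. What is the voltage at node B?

Looking into the second stage from A: R3 + R4 = 44.79 Ω appears in parallel with R2.
Effective lower resistance at A: R2 ‖ 44.79 = 4.739 Ω.
V_A = 9.56 × 4.739/(5.64 + 4.739) = 4.365 V.
Then the unloaded second divider: V_B = V_A × R4/(R3+R4) = 4.365 × 0.9332 = 4.074 V.

V_B ≈ 4.07 V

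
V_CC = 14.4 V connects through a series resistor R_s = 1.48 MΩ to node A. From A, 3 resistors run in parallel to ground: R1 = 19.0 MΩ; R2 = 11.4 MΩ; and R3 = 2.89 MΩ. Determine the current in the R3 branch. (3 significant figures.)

Combine the parallel branches: R_p = (1/19.0 + 1/11.4 + 1/2.89)⁻¹ = 2.056 MΩ.
V_A by voltage divider: V_A = 14.4 × 2.056/(1.48 + 2.056) = 8.373 V.
Branch current I = V_A/R3 = 8.373/2.89 = 2.897 µA.
(Check via current divider: I_total = 4.072 µA; share G_k/ΣG = 0.7114 → same result.)

I ≈ 2.90 µA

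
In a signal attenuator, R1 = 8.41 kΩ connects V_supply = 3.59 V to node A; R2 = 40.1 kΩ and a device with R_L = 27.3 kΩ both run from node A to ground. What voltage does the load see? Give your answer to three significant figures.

V_out ≈ 2.37 V

First combine the lower leg with the load: R2 ‖ R_L = 16.24 kΩ.
Now apply the divider: V_out = 3.59 × 0.6589 = 2.365 V.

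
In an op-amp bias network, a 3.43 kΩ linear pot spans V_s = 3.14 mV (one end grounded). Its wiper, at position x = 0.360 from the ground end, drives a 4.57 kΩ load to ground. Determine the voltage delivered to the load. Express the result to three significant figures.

V_out ≈ 0.964 mV

Split the track: R_lower = x·R_p = 1.235 kΩ, R_upper = (1−x)·R_p = 2.195 kΩ.
(x·R_p) ‖ R_L = 0.9721 kΩ.
Loaded-divider output: V_out = 3.14 × 0.3069 = 0.9637 mV.
(Unloaded: V_out = x·V_s = 1.13 mV.)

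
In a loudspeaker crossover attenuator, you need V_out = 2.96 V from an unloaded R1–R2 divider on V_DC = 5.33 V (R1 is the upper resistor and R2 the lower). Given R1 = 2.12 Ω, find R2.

Required fraction k = V_out/V_DC = 0.5553.
So R2 = R1 · V_out/(V_DC − V_out) = 2.12 × 2.96/(5.33 − 2.96) = 2.12 × 1.249 = 2.648 Ω.

R2 ≈ 2.65 Ω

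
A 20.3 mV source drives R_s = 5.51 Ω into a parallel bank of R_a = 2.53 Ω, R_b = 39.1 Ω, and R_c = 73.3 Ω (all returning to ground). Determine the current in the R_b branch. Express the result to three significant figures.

I ≈ 0.153 mA

Combine the parallel branches: R_p = (1/2.53 + 1/39.1 + 1/73.3)⁻¹ = 2.302 Ω.
Node voltage V_A = V_DC · R_p/(R_s + R_p) = 20.3 × 0.2946 = 5.981 mV.
Branch current I = V_A/R_b = 5.981/39.1 = 0.1530 mA.
(Equivalently: I_total = 2.599 mA, then current-divider fraction G_k/ΣG = 0.05887.)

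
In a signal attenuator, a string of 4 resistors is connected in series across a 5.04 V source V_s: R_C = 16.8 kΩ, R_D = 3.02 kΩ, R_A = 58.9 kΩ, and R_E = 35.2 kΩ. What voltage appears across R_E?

V ≈ 1.56 V

Total series resistance ΣR = 16.8 + 3.02 + 58.9 + 35.2 = 113.9 kΩ.
V = V_s · R/ΣR = 5.04 × 0.3090 = 1.557 V.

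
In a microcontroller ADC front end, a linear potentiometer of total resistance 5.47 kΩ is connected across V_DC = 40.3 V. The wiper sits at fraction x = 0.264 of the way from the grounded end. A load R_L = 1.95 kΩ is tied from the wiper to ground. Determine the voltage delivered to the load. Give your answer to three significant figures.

The pot divides into 4.026 kΩ above the wiper and 1.444 kΩ below.
Lower segment in parallel with the load: 1.444 ‖ 1.95 = 0.8297 kΩ.
Loaded-divider output: V_out = 40.3 × 0.1709 = 6.886 V.

V_out ≈ 6.89 V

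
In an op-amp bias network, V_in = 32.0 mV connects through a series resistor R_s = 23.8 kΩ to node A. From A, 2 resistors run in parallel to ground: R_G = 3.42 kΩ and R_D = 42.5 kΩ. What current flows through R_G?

Equivalent of the parallel group: R_p = 3.165 kΩ.
Node voltage V_A = V_in · R_p/(R_s + R_p) = 32.0 × 0.1174 = 3.756 mV.
Branch current I = V_A/R_G = 3.756/3.42 = 1.098 µA.

I ≈ 1.10 µA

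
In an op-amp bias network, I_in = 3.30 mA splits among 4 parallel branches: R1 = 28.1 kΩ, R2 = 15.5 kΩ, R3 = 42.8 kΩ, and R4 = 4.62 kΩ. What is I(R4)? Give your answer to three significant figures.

I ≈ 2.10 mA

Conductances: ΣG = 1/28.1 + 1/15.5 + 1/42.8 + 1/4.62 = 0.3399 (1/kΩ).
By the current-divider rule, I = I_in · G_k/ΣG = 3.30 × 0.6368 = 2.101 mA.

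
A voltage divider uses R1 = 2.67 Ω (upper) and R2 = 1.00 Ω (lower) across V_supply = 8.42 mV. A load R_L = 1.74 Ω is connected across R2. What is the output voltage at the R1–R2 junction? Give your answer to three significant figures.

V_out ≈ 1.62 mV

First combine the lower leg with the load: R2 ‖ R_L = 0.6350 Ω.
Voltage divider with the loaded lower leg: V_out = 8.42 × 0.6350/(2.67 + 0.6350) = 8.42 × 0.1921 = 1.618 mV.
(Unloaded it would be 2.29 mV; the load pulls it down.)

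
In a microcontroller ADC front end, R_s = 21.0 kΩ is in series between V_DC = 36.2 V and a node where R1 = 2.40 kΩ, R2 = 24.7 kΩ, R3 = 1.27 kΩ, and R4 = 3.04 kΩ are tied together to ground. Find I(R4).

I ≈ 0.350 mA

Equivalent of the parallel group: R_p = 0.6355 kΩ.
V_A by voltage divider: V_A = 36.2 × 0.6355/(21.0 + 0.6355) = 1.063 V.
Branch current I = V_A/R4 = 1.063/3.04 = 0.3498 mA.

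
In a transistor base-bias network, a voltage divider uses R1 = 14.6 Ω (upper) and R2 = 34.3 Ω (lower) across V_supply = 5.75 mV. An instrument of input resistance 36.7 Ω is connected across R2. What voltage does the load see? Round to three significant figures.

R2 ‖ R_L = (34.3 × 36.7)/(34.3 + 36.7) = 17.73 Ω.
Then V_out = V_supply · R2'/(R1 + R2') = 5.75 × 17.73/32.33 = 3.153 mV.
(Unloaded it would be 4.03 mV; the load pulls it down.)

V_out ≈ 3.15 mV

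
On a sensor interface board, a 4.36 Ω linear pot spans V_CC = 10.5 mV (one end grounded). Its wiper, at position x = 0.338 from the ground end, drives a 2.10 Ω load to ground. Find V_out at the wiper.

V_out ≈ 2.42 mV

Lower segment x·R_p = 1.474 Ω; upper segment (1−x)·R_p = 2.886 Ω.
(x·R_p) ‖ R_L = 0.8660 Ω.
V_out = 10.5 × 0.8660/(2.886 + 0.8660) = 2.423 mV.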